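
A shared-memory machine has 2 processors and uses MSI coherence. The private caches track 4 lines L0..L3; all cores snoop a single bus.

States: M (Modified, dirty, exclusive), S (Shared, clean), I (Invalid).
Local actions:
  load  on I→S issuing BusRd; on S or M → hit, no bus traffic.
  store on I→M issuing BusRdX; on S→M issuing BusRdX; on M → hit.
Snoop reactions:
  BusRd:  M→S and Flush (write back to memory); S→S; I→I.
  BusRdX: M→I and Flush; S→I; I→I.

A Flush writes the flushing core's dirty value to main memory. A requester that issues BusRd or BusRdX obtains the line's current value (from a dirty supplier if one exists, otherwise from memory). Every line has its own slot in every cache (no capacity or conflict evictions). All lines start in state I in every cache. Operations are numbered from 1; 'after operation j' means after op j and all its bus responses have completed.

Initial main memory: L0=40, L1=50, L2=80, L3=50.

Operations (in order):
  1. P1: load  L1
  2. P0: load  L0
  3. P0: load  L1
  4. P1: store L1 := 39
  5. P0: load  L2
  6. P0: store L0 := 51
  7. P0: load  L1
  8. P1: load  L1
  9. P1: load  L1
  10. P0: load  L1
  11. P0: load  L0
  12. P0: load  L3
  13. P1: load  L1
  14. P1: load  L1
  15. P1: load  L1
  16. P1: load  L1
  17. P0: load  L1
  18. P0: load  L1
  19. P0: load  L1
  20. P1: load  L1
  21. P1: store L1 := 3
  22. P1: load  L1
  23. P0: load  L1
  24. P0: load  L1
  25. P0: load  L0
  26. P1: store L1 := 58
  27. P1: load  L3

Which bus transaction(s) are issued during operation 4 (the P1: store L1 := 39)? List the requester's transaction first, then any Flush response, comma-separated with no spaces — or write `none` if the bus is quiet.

bus = BusRdX

1. P1: load  L1  bus=[BusRd]  L1: P0=I P1=S  mem[L1]=50
2. P0: load  L0  bus=[BusRd]  L0: P0=S P1=I  mem[L0]=40
3. P0: load  L1  bus=[BusRd]  L1: P0=S P1=S  mem[L1]=50
4. P1: store L1 := 39  bus=[BusRdX]  L1: P0=I P1=M  mem[L1]=50
5. P0: load  L2  bus=[BusRd]  L2: P0=S P1=I  mem[L2]=80
6. P0: store L0 := 51  bus=[BusRdX]  L0: P0=M P1=I  mem[L0]=40
7. P0: load  L1  bus=[BusRd,Flush]  L1: P0=S P1=S  mem[L1]=39
8. P1: load  L1  bus=[-]  L1: P0=S P1=S  mem[L1]=39
9. P1: load  L1  bus=[-]  L1: P0=S P1=S  mem[L1]=39
10. P0: load  L1  bus=[-]  L1: P0=S P1=S  mem[L1]=39
11. P0: load  L0  bus=[-]  L0: P0=M P1=I  mem[L0]=40
12. P0: load  L3  bus=[BusRd]  L3: P0=S P1=I  mem[L3]=50
13. P1: load  L1  bus=[-]  L1: P0=S P1=S  mem[L1]=39
14. P1: load  L1  bus=[-]  L1: P0=S P1=S  mem[L1]=39
15. P1: load  L1  bus=[-]  L1: P0=S P1=S  mem[L1]=39
16. P1: load  L1  bus=[-]  L1: P0=S P1=S  mem[L1]=39
17. P0: load  L1  bus=[-]  L1: P0=S P1=S  mem[L1]=39
18. P0: load  L1  bus=[-]  L1: P0=S P1=S  mem[L1]=39
19. P0: load  L1  bus=[-]  L1: P0=S P1=S  mem[L1]=39
20. P1: load  L1  bus=[-]  L1: P0=S P1=S  mem[L1]=39
21. P1: store L1 := 3  bus=[BusRdX]  L1: P0=I P1=M  mem[L1]=39
22. P1: load  L1  bus=[-]  L1: P0=I P1=M  mem[L1]=39
23. P0: load  L1  bus=[BusRd,Flush]  L1: P0=S P1=S  mem[L1]=3
24. P0: load  L1  bus=[-]  L1: P0=S P1=S  mem[L1]=3
25. P0: load  L0  bus=[-]  L0: P0=M P1=I  mem[L0]=40
26. P1: store L1 := 58  bus=[BusRdX]  L1: P0=I P1=M  mem[L1]=3
27. P1: load  L3  bus=[BusRd]  L3: P0=S P1=S  mem[L3]=50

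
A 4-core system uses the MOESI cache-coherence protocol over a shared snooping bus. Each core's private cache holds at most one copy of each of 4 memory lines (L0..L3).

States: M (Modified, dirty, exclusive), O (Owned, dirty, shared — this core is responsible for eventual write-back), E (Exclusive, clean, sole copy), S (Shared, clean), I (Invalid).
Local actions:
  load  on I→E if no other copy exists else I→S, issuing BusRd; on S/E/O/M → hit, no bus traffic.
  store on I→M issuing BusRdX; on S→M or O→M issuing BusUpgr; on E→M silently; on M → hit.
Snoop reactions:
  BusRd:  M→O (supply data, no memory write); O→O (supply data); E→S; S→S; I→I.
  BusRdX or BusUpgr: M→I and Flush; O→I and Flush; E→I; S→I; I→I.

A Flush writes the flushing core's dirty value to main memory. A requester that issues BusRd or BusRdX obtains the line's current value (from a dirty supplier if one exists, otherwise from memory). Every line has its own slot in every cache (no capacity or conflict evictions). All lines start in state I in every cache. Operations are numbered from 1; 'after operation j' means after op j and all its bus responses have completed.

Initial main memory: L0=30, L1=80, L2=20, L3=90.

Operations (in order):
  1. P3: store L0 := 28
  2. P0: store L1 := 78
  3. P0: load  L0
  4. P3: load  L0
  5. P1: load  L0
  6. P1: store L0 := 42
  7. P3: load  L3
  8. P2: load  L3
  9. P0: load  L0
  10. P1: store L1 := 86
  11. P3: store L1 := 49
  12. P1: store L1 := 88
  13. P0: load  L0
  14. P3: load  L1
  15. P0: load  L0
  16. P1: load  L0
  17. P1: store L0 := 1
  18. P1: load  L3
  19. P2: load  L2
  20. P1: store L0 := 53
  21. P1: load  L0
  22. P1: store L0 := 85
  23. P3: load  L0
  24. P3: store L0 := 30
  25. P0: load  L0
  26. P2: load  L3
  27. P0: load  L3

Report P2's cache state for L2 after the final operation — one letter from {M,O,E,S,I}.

1. P3: store L0 := 28  bus=[BusRdX]  L0: P0=I P1=I P2=I P3=M  mem[L0]=30
2. P0: store L1 := 78  bus=[BusRdX]  L1: P0=M P1=I P2=I P3=I  mem[L1]=80
3. P0: load  L0  bus=[BusRd]  L0: P0=S P1=I P2=I P3=O  mem[L0]=30
4. P3: load  L0  bus=[-]  L0: P0=S P1=I P2=I P3=O  mem[L0]=30
5. P1: load  L0  bus=[BusRd]  L0: P0=S P1=S P2=I P3=O  mem[L0]=30
6. P1: store L0 := 42  bus=[BusUpgr,Flush]  L0: P0=I P1=M P2=I P3=I  mem[L0]=28
7. P3: load  L3  bus=[BusRd]  L3: P0=I P1=I P2=I P3=E  mem[L3]=90
8. P2: load  L3  bus=[BusRd]  L3: P0=I P1=I P2=S P3=S  mem[L3]=90
9. P0: load  L0  bus=[BusRd]  L0: P0=S P1=O P2=I P3=I  mem[L0]=28
10. P1: store L1 := 86  bus=[BusRdX,Flush]  L1: P0=I P1=M P2=I P3=I  mem[L1]=78
11. P3: store L1 := 49  bus=[BusRdX,Flush]  L1: P0=I P1=I P2=I P3=M  mem[L1]=86
12. P1: store L1 := 88  bus=[BusRdX,Flush]  L1: P0=I P1=M P2=I P3=I  mem[L1]=49
13. P0: load  L0  bus=[-]  L0: P0=S P1=O P2=I P3=I  mem[L0]=28
14. P3: load  L1  bus=[BusRd]  L1: P0=I P1=O P2=I P3=S  mem[L1]=49
15. P0: load  L0  bus=[-]  L0: P0=S P1=O P2=I P3=I  mem[L0]=28
16. P1: load  L0  bus=[-]  L0: P0=S P1=O P2=I P3=I  mem[L0]=28
17. P1: store L0 := 1  bus=[BusUpgr]  L0: P0=I P1=M P2=I P3=I  mem[L0]=28
18. P1: load  L3  bus=[BusRd]  L3: P0=I P1=S P2=S P3=S  mem[L3]=90
19. P2: load  L2  bus=[BusRd]  L2: P0=I P1=I P2=E P3=I  mem[L2]=20
20. P1: store L0 := 53  bus=[-]  L0: P0=I P1=M P2=I P3=I  mem[L0]=28
21. P1: load  L0  bus=[-]  L0: P0=I P1=M P2=I P3=I  mem[L0]=28
22. P1: store L0 := 85  bus=[-]  L0: P0=I P1=M P2=I P3=I  mem[L0]=28
23. P3: load  L0  bus=[BusRd]  L0: P0=I P1=O P2=I P3=S  mem[L0]=28
24. P3: store L0 := 30  bus=[BusUpgr,Flush]  L0: P0=I P1=I P2=I P3=M  mem[L0]=85
25. P0: load  L0  bus=[BusRd]  L0: P0=S P1=I P2=I P3=O  mem[L0]=85
26. P2: load  L3  bus=[-]  L3: P0=I P1=S P2=S P3=S  mem[L3]=90
27. P0: load  L3  bus=[BusRd]  L3: P0=S P1=S P2=S P3=S  mem[L3]=90

state = E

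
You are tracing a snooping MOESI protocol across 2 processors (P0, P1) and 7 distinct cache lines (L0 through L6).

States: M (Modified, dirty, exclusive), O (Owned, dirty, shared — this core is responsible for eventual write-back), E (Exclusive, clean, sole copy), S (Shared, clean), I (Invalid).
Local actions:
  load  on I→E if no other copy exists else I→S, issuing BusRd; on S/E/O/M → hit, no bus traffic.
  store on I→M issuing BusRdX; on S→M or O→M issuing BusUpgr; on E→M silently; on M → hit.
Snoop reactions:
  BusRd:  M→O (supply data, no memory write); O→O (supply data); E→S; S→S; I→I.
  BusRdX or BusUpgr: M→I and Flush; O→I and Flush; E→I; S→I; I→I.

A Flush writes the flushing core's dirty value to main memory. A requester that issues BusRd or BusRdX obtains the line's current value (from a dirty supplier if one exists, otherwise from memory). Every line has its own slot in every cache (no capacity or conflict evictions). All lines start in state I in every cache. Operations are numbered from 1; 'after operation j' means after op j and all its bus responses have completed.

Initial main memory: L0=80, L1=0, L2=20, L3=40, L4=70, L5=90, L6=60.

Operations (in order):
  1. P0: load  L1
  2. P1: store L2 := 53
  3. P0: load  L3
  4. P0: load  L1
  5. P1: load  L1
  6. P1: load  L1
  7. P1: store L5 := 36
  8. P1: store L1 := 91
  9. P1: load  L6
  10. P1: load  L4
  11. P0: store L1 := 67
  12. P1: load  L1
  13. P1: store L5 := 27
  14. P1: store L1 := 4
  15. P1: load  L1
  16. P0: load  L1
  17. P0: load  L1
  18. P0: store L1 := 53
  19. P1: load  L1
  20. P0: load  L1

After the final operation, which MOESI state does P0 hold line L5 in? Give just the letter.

state = I

[1] P0: load  L1 | P0:E(0), P1:I | bus: BusRd
[2] P1: store L2 := 53 | P0:I, P1:M(53) | bus: BusRdX
[3] P0: load  L3 | P0:E(40), P1:I | bus: BusRd
[4] P0: load  L1 | P0:E(0), P1:I | bus: none
[5] P1: load  L1 | P0:S(0), P1:S(0) | bus: BusRd
[6] P1: load  L1 | P0:S(0), P1:S(0) | bus: none
[7] P1: store L5 := 36 | P0:I, P1:M(36) | bus: BusRdX
[8] P1: store L1 := 91 | P0:I, P1:M(91) | bus: BusUpgr
[9] P1: load  L6 | P0:I, P1:E(60) | bus: BusRd
[10] P1: load  L4 | P0:I, P1:E(70) | bus: BusRd
[11] P0: store L1 := 67 | P0:M(67), P1:I | bus: BusRdX,Flush
[12] P1: load  L1 | P0:O(67), P1:S(67) | bus: BusRd
[13] P1: store L5 := 27 | P0:I, P1:M(27) | bus: none
[14] P1: store L1 := 4 | P0:I, P1:M(4) | bus: BusUpgr,Flush
[15] P1: load  L1 | P0:I, P1:M(4) | bus: none
[16] P0: load  L1 | P0:S(4), P1:O(4) | bus: BusRd
[17] P0: load  L1 | P0:S(4), P1:O(4) | bus: none
[18] P0: store L1 := 53 | P0:M(53), P1:I | bus: BusUpgr,Flush
[19] P1: load  L1 | P0:O(53), P1:S(53) | bus: BusRd
[20] P0: load  L1 | P0:O(53), P1:S(53) | bus: none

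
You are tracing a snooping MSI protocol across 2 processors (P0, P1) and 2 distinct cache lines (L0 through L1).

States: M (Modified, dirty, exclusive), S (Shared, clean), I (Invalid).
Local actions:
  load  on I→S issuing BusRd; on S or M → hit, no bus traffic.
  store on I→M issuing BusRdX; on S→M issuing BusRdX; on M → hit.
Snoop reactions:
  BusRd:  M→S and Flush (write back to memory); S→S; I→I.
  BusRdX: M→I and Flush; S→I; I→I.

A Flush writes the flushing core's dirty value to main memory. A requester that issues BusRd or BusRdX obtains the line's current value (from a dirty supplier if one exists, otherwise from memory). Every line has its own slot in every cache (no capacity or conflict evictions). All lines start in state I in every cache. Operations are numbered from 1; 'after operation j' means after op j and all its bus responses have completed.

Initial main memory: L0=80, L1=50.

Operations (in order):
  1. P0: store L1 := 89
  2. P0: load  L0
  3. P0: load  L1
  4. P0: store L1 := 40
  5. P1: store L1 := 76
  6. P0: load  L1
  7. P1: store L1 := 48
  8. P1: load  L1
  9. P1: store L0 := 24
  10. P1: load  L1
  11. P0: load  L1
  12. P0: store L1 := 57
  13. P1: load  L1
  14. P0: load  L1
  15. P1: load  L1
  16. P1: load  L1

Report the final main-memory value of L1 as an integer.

memory[L1] = 57

1. P0: store L1 := 89  bus=[BusRdX]  L1: P0=M P1=I  mem[L1]=50
2. P0: load  L0  bus=[BusRd]  L0: P0=S P1=I  mem[L0]=80
3. P0: load  L1  bus=[-]  L1: P0=M P1=I  mem[L1]=50
4. P0: store L1 := 40  bus=[-]  L1: P0=M P1=I  mem[L1]=50
5. P1: store L1 := 76  bus=[BusRdX,Flush]  L1: P0=I P1=M  mem[L1]=40
6. P0: load  L1  bus=[BusRd,Flush]  L1: P0=S P1=S  mem[L1]=76
7. P1: store L1 := 48  bus=[BusRdX]  L1: P0=I P1=M  mem[L1]=76
8. P1: load  L1  bus=[-]  L1: P0=I P1=M  mem[L1]=76
9. P1: store L0 := 24  bus=[BusRdX]  L0: P0=I P1=M  mem[L0]=80
10. P1: load  L1  bus=[-]  L1: P0=I P1=M  mem[L1]=76
11. P0: load  L1  bus=[BusRd,Flush]  L1: P0=S P1=S  mem[L1]=48
12. P0: store L1 := 57  bus=[BusRdX]  L1: P0=M P1=I  mem[L1]=48
13. P1: load  L1  bus=[BusRd,Flush]  L1: P0=S P1=S  mem[L1]=57
14. P0: load  L1  bus=[-]  L1: P0=S P1=S  mem[L1]=57
15. P1: load  L1  bus=[-]  L1: P0=S P1=S  mem[L1]=57
16. P1: load  L1  bus=[-]  L1: P0=S P1=S  mem[L1]=57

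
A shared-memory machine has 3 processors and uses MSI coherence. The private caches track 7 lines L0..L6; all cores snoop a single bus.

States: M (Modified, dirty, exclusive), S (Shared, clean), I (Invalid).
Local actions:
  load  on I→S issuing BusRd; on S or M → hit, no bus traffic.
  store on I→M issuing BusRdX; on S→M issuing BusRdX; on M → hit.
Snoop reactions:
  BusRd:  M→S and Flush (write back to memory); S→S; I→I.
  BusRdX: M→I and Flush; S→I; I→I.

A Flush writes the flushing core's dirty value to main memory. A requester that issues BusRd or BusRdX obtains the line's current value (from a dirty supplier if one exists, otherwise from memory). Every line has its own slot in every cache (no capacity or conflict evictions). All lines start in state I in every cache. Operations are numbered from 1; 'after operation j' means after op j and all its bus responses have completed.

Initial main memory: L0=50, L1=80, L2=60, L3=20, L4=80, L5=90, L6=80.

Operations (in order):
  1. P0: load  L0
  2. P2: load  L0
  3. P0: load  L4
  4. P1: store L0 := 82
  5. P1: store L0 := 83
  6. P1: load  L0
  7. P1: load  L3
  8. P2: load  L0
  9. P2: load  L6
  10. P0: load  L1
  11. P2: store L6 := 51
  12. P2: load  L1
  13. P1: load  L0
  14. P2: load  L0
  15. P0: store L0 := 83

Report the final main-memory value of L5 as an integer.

memory[L5] = 90

step 1: P0: load  L0  ⟶  SII  (L0)  txn=BusRd  M[L0]=50
step 2: P2: load  L0  ⟶  SIS  (L0)  txn=BusRd  M[L0]=50
step 3: P0: load  L4  ⟶  SII  (L4)  txn=BusRd  M[L4]=80
step 4: P1: store L0 := 82  ⟶  IMI  (L0)  txn=BusRdX  M[L0]=50
step 5: P1: store L0 := 83  ⟶  IMI  (L0)  txn=∅  M[L0]=50
step 6: P1: load  L0  ⟶  IMI  (L0)  txn=∅  M[L0]=50
step 7: P1: load  L3  ⟶  ISI  (L3)  txn=BusRd  M[L3]=20
step 8: P2: load  L0  ⟶  ISS  (L0)  txn=BusRd+Flush  M[L0]=83
step 9: P2: load  L6  ⟶  IIS  (L6)  txn=BusRd  M[L6]=80
step 10: P0: load  L1  ⟶  SII  (L1)  txn=BusRd  M[L1]=80
step 11: P2: store L6 := 51  ⟶  IIM  (L6)  txn=BusRdX  M[L6]=80
step 12: P2: load  L1  ⟶  SIS  (L1)  txn=BusRd  M[L1]=80
step 13: P1: load  L0  ⟶  ISS  (L0)  txn=∅  M[L0]=83
step 14: P2: load  L0  ⟶  ISS  (L0)  txn=∅  M[L0]=83
step 15: P0: store L0 := 83  ⟶  MII  (L0)  txn=BusRdX  M[L0]=83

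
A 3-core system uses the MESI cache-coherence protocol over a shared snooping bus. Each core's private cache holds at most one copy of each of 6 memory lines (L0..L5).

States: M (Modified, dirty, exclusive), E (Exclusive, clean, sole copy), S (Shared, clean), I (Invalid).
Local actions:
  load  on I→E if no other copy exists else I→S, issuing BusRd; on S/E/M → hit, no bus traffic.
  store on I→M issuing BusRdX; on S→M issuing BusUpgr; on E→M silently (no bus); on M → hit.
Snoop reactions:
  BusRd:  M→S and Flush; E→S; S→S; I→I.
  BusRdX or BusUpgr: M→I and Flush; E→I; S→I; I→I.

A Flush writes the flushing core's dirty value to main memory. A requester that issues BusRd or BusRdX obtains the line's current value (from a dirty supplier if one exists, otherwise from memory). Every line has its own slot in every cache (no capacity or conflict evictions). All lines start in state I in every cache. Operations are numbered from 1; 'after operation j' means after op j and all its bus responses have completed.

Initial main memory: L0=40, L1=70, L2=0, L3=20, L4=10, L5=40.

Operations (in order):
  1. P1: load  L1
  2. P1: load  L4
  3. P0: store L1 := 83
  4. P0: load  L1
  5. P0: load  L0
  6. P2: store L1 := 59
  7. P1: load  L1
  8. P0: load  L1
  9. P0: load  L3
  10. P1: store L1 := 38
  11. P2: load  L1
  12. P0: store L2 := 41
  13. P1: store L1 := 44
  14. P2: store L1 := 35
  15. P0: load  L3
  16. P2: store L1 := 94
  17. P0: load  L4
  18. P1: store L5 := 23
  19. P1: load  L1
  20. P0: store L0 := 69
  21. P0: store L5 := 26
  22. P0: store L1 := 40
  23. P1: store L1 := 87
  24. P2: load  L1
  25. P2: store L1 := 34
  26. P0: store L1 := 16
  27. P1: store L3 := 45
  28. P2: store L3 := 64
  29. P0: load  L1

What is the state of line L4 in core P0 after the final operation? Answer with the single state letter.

state = S

1. P1: load  L1  bus=[BusRd]  L1: P0=I P1=E P2=I  mem[L1]=70
2. P1: load  L4  bus=[BusRd]  L4: P0=I P1=E P2=I  mem[L4]=10
3. P0: store L1 := 83  bus=[BusRdX]  L1: P0=M P1=I P2=I  mem[L1]=70
4. P0: load  L1  bus=[-]  L1: P0=M P1=I P2=I  mem[L1]=70
5. P0: load  L0  bus=[BusRd]  L0: P0=E P1=I P2=I  mem[L0]=40
6. P2: store L1 := 59  bus=[BusRdX,Flush]  L1: P0=I P1=I P2=M  mem[L1]=83
7. P1: load  L1  bus=[BusRd,Flush]  L1: P0=I P1=S P2=S  mem[L1]=59
8. P0: load  L1  bus=[BusRd]  L1: P0=S P1=S P2=S  mem[L1]=59
9. P0: load  L3  bus=[BusRd]  L3: P0=E P1=I P2=I  mem[L3]=20
10. P1: store L1 := 38  bus=[BusUpgr]  L1: P0=I P1=M P2=I  mem[L1]=59
11. P2: load  L1  bus=[BusRd,Flush]  L1: P0=I P1=S P2=S  mem[L1]=38
12. P0: store L2 := 41  bus=[BusRdX]  L2: P0=M P1=I P2=I  mem[L2]=0
13. P1: store L1 := 44  bus=[BusUpgr]  L1: P0=I P1=M P2=I  mem[L1]=38
14. P2: store L1 := 35  bus=[BusRdX,Flush]  L1: P0=I P1=I P2=M  mem[L1]=44
15. P0: load  L3  bus=[-]  L3: P0=E P1=I P2=I  mem[L3]=20
16. P2: store L1 := 94  bus=[-]  L1: P0=I P1=I P2=M  mem[L1]=44
17. P0: load  L4  bus=[BusRd]  L4: P0=S P1=S P2=I  mem[L4]=10
18. P1: store L5 := 23  bus=[BusRdX]  L5: P0=I P1=M P2=I  mem[L5]=40
19. P1: load  L1  bus=[BusRd,Flush]  L1: P0=I P1=S P2=S  mem[L1]=94
20. P0: store L0 := 69  bus=[-]  L0: P0=M P1=I P2=I  mem[L0]=40
21. P0: store L5 := 26  bus=[BusRdX,Flush]  L5: P0=M P1=I P2=I  mem[L5]=23
22. P0: store L1 := 40  bus=[BusRdX]  L1: P0=M P1=I P2=I  mem[L1]=94
23. P1: store L1 := 87  bus=[BusRdX,Flush]  L1: P0=I P1=M P2=I  mem[L1]=40
24. P2: load  L1  bus=[BusRd,Flush]  L1: P0=I P1=S P2=S  mem[L1]=87
25. P2: store L1 := 34  bus=[BusUpgr]  L1: P0=I P1=I P2=M  mem[L1]=87
26. P0: store L1 := 16  bus=[BusRdX,Flush]  L1: P0=M P1=I P2=I  mem[L1]=34
27. P1: store L3 := 45  bus=[BusRdX]  L3: P0=I P1=M P2=I  mem[L3]=20
28. P2: store L3 := 64  bus=[BusRdX,Flush]  L3: P0=I P1=I P2=M  mem[L3]=45
29. P0: load  L1  bus=[-]  L1: P0=M P1=I P2=I  mem[L1]=34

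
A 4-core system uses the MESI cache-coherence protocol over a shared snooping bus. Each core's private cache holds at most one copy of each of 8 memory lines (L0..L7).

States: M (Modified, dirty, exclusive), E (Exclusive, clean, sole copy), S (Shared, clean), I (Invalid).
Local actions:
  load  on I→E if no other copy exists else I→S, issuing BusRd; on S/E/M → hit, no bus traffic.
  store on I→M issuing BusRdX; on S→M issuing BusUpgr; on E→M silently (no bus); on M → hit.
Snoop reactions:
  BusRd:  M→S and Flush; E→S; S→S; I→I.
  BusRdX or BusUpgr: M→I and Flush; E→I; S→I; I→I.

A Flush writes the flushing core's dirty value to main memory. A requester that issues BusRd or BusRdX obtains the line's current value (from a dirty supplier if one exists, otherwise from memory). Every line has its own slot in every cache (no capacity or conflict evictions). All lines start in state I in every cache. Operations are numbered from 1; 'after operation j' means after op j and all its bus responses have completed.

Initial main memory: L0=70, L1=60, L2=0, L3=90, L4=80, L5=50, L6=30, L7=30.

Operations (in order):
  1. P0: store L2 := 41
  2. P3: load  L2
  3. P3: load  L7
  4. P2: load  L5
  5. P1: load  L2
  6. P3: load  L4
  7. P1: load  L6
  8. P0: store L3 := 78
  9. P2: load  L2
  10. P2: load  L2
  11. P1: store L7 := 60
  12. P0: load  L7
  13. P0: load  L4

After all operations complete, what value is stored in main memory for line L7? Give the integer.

step 1: P0: store L2 := 41  ⟶  MIII  (L2)  txn=BusRdX  M[L2]=0
step 2: P3: load  L2  ⟶  SIIS  (L2)  txn=BusRd+Flush  M[L2]=41
step 3: P3: load  L7  ⟶  IIIE  (L7)  txn=BusRd  M[L7]=30
step 4: P2: load  L5  ⟶  IIEI  (L5)  txn=BusRd  M[L5]=50
step 5: P1: load  L2  ⟶  SSIS  (L2)  txn=BusRd  M[L2]=41
step 6: P3: load  L4  ⟶  IIIE  (L4)  txn=BusRd  M[L4]=80
step 7: P1: load  L6  ⟶  IEII  (L6)  txn=BusRd  M[L6]=30
step 8: P0: store L3 := 78  ⟶  MIII  (L3)  txn=BusRdX  M[L3]=90
step 9: P2: load  L2  ⟶  SSSS  (L2)  txn=BusRd  M[L2]=41
step 10: P2: load  L2  ⟶  SSSS  (L2)  txn=∅  M[L2]=41
step 11: P1: store L7 := 60  ⟶  IMII  (L7)  txn=BusRdX  M[L7]=30
step 12: P0: load  L7  ⟶  SSII  (L7)  txn=BusRd+Flush  M[L7]=60
step 13: P0: load  L4  ⟶  SIIS  (L4)  txn=BusRd  M[L4]=80

memory[L7] = 60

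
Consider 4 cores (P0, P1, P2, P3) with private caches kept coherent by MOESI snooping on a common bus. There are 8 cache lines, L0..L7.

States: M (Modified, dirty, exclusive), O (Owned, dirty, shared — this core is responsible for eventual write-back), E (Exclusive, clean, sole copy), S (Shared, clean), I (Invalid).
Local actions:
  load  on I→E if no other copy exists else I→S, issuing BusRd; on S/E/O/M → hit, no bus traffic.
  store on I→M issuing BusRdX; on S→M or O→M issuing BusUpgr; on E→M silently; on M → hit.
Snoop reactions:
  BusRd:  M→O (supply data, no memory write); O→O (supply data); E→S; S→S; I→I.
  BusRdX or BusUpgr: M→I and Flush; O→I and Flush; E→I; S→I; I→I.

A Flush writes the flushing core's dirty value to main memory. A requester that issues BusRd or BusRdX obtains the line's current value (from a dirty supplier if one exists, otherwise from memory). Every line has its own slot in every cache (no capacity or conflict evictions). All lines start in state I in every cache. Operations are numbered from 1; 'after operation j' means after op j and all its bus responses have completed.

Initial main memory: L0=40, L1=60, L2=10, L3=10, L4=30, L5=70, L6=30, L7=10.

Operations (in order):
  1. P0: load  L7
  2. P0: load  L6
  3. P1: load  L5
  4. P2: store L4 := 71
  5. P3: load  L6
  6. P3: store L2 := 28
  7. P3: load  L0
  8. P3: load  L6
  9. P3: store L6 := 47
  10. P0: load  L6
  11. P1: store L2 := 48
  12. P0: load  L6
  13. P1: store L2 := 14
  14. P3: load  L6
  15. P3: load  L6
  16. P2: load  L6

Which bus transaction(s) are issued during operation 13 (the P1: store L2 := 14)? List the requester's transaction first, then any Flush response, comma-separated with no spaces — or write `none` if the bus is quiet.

  op1 P0: load  L7 → E/I/I/I on L7; bus BusRd; mem=10
  op2 P0: load  L6 → E/I/I/I on L6; bus BusRd; mem=30
  op3 P1: load  L5 → I/E/I/I on L5; bus BusRd; mem=70
  op4 P2: store L4 := 71 → I/I/M/I on L4; bus BusRdX; mem=30
  op5 P3: load  L6 → S/I/I/S on L6; bus BusRd; mem=30
  op6 P3: store L2 := 28 → I/I/I/M on L2; bus BusRdX; mem=10
  op7 P3: load  L0 → I/I/I/E on L0; bus BusRd; mem=40
  op8 P3: load  L6 → S/I/I/S on L6; bus (none); mem=30
  op9 P3: store L6 := 47 → I/I/I/M on L6; bus BusUpgr; mem=30
  op10 P0: load  L6 → S/I/I/O on L6; bus BusRd; mem=30
  op11 P1: store L2 := 48 → I/M/I/I on L2; bus BusRdX Flush; mem=28
  op12 P0: load  L6 → S/I/I/O on L6; bus (none); mem=30
  op13 P1: store L2 := 14 → I/M/I/I on L2; bus (none); mem=28
  op14 P3: load  L6 → S/I/I/O on L6; bus (none); mem=30
  op15 P3: load  L6 → S/I/I/O on L6; bus (none); mem=30
  op16 P2: load  L6 → S/I/S/O on L6; bus BusRd; mem=30

bus = none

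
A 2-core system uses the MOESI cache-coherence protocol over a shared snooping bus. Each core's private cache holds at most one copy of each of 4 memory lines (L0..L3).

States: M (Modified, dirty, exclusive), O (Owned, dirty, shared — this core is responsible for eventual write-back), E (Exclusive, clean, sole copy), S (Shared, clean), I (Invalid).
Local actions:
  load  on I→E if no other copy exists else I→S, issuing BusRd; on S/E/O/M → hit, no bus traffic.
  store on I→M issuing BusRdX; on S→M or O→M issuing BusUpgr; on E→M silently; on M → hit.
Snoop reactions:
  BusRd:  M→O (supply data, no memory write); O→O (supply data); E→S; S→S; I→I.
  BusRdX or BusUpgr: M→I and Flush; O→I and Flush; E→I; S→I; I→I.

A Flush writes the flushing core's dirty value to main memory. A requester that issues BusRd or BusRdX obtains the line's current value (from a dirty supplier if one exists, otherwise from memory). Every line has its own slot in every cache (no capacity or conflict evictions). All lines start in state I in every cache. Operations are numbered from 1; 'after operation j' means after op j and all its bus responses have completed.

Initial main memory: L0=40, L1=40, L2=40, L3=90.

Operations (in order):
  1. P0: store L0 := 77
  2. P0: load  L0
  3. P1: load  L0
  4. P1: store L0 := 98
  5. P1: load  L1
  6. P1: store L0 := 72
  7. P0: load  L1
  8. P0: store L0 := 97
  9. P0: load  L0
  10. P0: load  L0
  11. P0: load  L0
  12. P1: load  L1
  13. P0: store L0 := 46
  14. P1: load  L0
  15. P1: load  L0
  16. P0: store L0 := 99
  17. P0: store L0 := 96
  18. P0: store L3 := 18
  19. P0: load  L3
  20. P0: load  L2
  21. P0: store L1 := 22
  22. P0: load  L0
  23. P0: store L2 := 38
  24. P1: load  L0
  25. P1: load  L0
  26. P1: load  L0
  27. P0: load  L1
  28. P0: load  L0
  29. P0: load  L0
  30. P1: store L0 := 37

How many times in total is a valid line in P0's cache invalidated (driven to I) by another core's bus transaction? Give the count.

invalidations = 2

1. P0: store L0 := 77  bus=[BusRdX]  L0: P0=M P1=I  mem[L0]=40
2. P0: load  L0  bus=[-]  L0: P0=M P1=I  mem[L0]=40
3. P1: load  L0  bus=[BusRd]  L0: P0=O P1=S  mem[L0]=40
4. P1: store L0 := 98  bus=[BusUpgr,Flush]  L0: P0=I P1=M  mem[L0]=77
5. P1: load  L1  bus=[BusRd]  L1: P0=I P1=E  mem[L1]=40
6. P1: store L0 := 72  bus=[-]  L0: P0=I P1=M  mem[L0]=77
7. P0: load  L1  bus=[BusRd]  L1: P0=S P1=S  mem[L1]=40
8. P0: store L0 := 97  bus=[BusRdX,Flush]  L0: P0=M P1=I  mem[L0]=72
9. P0: load  L0  bus=[-]  L0: P0=M P1=I  mem[L0]=72
10. P0: load  L0  bus=[-]  L0: P0=M P1=I  mem[L0]=72
11. P0: load  L0  bus=[-]  L0: P0=M P1=I  mem[L0]=72
12. P1: load  L1  bus=[-]  L1: P0=S P1=S  mem[L1]=40
13. P0: store L0 := 46  bus=[-]  L0: P0=M P1=I  mem[L0]=72
14. P1: load  L0  bus=[BusRd]  L0: P0=O P1=S  mem[L0]=72
15. P1: load  L0  bus=[-]  L0: P0=O P1=S  mem[L0]=72
16. P0: store L0 := 99  bus=[BusUpgr]  L0: P0=M P1=I  mem[L0]=72
17. P0: store L0 := 96  bus=[-]  L0: P0=M P1=I  mem[L0]=72
18. P0: store L3 := 18  bus=[BusRdX]  L3: P0=M P1=I  mem[L3]=90
19. P0: load  L3  bus=[-]  L3: P0=M P1=I  mem[L3]=90
20. P0: load  L2  bus=[BusRd]  L2: P0=E P1=I  mem[L2]=40
21. P0: store L1 := 22  bus=[BusUpgr]  L1: P0=M P1=I  mem[L1]=40
22. P0: load  L0  bus=[-]  L0: P0=M P1=I  mem[L0]=72
23. P0: store L2 := 38  bus=[-]  L2: P0=M P1=I  mem[L2]=40
24. P1: load  L0  bus=[BusRd]  L0: P0=O P1=S  mem[L0]=72
25. P1: load  L0  bus=[-]  L0: P0=O P1=S  mem[L0]=72
26. P1: load  L0  bus=[-]  L0: P0=O P1=S  mem[L0]=72
27. P0: load  L1  bus=[-]  L1: P0=M P1=I  mem[L1]=40
28. P0: load  L0  bus=[-]  L0: P0=O P1=S  mem[L0]=72
29. P0: load  L0  bus=[-]  L0: P0=O P1=S  mem[L0]=72
30. P1: store L0 := 37  bus=[BusUpgr,Flush]  L0: P0=I P1=M  mem[L0]=96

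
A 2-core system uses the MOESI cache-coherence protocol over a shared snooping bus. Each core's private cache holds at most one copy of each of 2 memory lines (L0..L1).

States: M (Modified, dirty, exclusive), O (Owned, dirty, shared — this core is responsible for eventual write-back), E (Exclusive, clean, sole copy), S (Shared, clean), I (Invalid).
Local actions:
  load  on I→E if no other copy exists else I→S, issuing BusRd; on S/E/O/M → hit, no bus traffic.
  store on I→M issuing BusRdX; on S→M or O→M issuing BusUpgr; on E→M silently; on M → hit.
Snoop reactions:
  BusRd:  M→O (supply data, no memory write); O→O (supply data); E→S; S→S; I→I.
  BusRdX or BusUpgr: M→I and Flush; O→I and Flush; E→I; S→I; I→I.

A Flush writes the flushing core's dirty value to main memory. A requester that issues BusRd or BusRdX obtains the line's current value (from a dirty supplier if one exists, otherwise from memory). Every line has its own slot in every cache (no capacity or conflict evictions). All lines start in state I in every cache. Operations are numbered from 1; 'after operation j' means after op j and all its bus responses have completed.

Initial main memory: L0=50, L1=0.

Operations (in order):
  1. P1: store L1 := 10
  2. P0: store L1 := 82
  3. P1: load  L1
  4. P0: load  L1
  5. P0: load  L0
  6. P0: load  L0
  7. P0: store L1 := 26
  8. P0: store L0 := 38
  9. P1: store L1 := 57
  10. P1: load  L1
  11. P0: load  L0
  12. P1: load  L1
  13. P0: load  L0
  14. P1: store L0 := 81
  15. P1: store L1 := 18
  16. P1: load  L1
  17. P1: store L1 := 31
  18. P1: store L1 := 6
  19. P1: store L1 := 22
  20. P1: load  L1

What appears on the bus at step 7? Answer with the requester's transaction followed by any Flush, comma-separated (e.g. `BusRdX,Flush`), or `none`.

[1] P1: store L1 := 10 | P0:I, P1:M(10) | bus: BusRdX
[2] P0: store L1 := 82 | P0:M(82), P1:I | bus: BusRdX,Flush
[3] P1: load  L1 | P0:O(82), P1:S(82) | bus: BusRd
[4] P0: load  L1 | P0:O(82), P1:S(82) | bus: none
[5] P0: load  L0 | P0:E(50), P1:I | bus: BusRd
[6] P0: load  L0 | P0:E(50), P1:I | bus: none
[7] P0: store L1 := 26 | P0:M(26), P1:I | bus: BusUpgr
[8] P0: store L0 := 38 | P0:M(38), P1:I | bus: none
[9] P1: store L1 := 57 | P0:I, P1:M(57) | bus: BusRdX,Flush
[10] P1: load  L1 | P0:I, P1:M(57) | bus: none
[11] P0: load  L0 | P0:M(38), P1:I | bus: none
[12] P1: load  L1 | P0:I, P1:M(57) | bus: none
[13] P0: load  L0 | P0:M(38), P1:I | bus: none
[14] P1: store L0 := 81 | P0:I, P1:M(81) | bus: BusRdX,Flush
[15] P1: store L1 := 18 | P0:I, P1:M(18) | bus: none
[16] P1: load  L1 | P0:I, P1:M(18) | bus: none
[17] P1: store L1 := 31 | P0:I, P1:M(31) | bus: none
[18] P1: store L1 := 6 | P0:I, P1:M(6) | bus: none
[19] P1: store L1 := 22 | P0:I, P1:M(22) | bus: none
[20] P1: load  L1 | P0:I, P1:M(22) | bus: none

bus = BusUpgr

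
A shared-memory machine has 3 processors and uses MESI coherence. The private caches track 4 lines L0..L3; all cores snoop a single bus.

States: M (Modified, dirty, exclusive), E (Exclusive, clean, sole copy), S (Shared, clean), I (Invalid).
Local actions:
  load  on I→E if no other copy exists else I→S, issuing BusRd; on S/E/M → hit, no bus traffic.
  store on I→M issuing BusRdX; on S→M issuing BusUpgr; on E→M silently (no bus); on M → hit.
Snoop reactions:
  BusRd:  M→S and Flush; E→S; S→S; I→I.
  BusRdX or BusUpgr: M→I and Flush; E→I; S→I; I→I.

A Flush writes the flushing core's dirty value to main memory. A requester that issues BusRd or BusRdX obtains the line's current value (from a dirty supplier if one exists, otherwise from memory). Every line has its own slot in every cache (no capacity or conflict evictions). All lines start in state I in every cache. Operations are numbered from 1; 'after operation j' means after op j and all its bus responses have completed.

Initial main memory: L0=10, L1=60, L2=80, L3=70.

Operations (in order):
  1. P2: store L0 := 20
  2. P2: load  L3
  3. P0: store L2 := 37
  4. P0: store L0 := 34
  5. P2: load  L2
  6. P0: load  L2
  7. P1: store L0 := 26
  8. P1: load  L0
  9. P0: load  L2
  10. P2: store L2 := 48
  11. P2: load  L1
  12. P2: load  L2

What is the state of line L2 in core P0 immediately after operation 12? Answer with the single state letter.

state = I

[1] P2: store L0 := 20 | P0:I, P1:I, P2:M(20) | bus: BusRdX
[2] P2: load  L3 | P0:I, P1:I, P2:E(70) | bus: BusRd
[3] P0: store L2 := 37 | P0:M(37), P1:I, P2:I | bus: BusRdX
[4] P0: store L0 := 34 | P0:M(34), P1:I, P2:I | bus: BusRdX,Flush
[5] P2: load  L2 | P0:S(37), P1:I, P2:S(37) | bus: BusRd,Flush
[6] P0: load  L2 | P0:S(37), P1:I, P2:S(37) | bus: none
[7] P1: store L0 := 26 | P0:I, P1:M(26), P2:I | bus: BusRdX,Flush
[8] P1: load  L0 | P0:I, P1:M(26), P2:I | bus: none
[9] P0: load  L2 | P0:S(37), P1:I, P2:S(37) | bus: none
[10] P2: store L2 := 48 | P0:I, P1:I, P2:M(48) | bus: BusUpgr
[11] P2: load  L1 | P0:I, P1:I, P2:E(60) | bus: BusRd
[12] P2: load  L2 | P0:I, P1:I, P2:M(48) | bus: none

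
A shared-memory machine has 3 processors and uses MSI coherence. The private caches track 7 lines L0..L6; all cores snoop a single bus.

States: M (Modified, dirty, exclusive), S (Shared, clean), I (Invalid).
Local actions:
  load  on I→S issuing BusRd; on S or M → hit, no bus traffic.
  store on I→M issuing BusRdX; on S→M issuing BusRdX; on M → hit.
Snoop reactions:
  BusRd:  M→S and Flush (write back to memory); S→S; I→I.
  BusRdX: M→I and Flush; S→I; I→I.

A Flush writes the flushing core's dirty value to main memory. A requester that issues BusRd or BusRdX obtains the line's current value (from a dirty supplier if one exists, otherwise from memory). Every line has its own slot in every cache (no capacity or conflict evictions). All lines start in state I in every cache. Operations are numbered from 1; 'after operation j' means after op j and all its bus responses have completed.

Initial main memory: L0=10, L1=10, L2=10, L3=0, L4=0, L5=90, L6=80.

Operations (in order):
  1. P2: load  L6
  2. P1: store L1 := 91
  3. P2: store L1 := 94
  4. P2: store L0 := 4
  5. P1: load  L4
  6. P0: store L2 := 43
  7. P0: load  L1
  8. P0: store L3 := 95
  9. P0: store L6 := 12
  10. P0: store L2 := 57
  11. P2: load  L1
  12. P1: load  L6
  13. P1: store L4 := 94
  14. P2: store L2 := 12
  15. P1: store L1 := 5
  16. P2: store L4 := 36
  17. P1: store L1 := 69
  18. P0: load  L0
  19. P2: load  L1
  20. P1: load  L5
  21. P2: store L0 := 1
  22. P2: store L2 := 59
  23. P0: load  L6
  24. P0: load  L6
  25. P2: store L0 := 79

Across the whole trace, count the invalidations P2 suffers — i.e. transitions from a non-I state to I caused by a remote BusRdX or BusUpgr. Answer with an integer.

[1] P2: load  L6 | P0:I, P1:I, P2:S(80) | bus: BusRd
[2] P1: store L1 := 91 | P0:I, P1:M(91), P2:I | bus: BusRdX
[3] P2: store L1 := 94 | P0:I, P1:I, P2:M(94) | bus: BusRdX,Flush
[4] P2: store L0 := 4 | P0:I, P1:I, P2:M(4) | bus: BusRdX
[5] P1: load  L4 | P0:I, P1:S(0), P2:I | bus: BusRd
[6] P0: store L2 := 43 | P0:M(43), P1:I, P2:I | bus: BusRdX
[7] P0: load  L1 | P0:S(94), P1:I, P2:S(94) | bus: BusRd,Flush
[8] P0: store L3 := 95 | P0:M(95), P1:I, P2:I | bus: BusRdX
[9] P0: store L6 := 12 | P0:M(12), P1:I, P2:I | bus: BusRdX
[10] P0: store L2 := 57 | P0:M(57), P1:I, P2:I | bus: none
[11] P2: load  L1 | P0:S(94), P1:I, P2:S(94) | bus: none
[12] P1: load  L6 | P0:S(12), P1:S(12), P2:I | bus: BusRd,Flush
[13] P1: store L4 := 94 | P0:I, P1:M(94), P2:I | bus: BusRdX
[14] P2: store L2 := 12 | P0:I, P1:I, P2:M(12) | bus: BusRdX,Flush
[15] P1: store L1 := 5 | P0:I, P1:M(5), P2:I | bus: BusRdX
[16] P2: store L4 := 36 | P0:I, P1:I, P2:M(36) | bus: BusRdX,Flush
[17] P1: store L1 := 69 | P0:I, P1:M(69), P2:I | bus: none
[18] P0: load  L0 | P0:S(4), P1:I, P2:S(4) | bus: BusRd,Flush
[19] P2: load  L1 | P0:I, P1:S(69), P2:S(69) | bus: BusRd,Flush
[20] P1: load  L5 | P0:I, P1:S(90), P2:I | bus: BusRd
[21] P2: store L0 := 1 | P0:I, P1:I, P2:M(1) | bus: BusRdX
[22] P2: store L2 := 59 | P0:I, P1:I, P2:M(59) | bus: none
[23] P0: load  L6 | P0:S(12), P1:S(12), P2:I | bus: none
[24] P0: load  L6 | P0:S(12), P1:S(12), P2:I | bus: none
[25] P2: store L0 := 79 | P0:I, P1:I, P2:M(79) | bus: none

invalidations = 2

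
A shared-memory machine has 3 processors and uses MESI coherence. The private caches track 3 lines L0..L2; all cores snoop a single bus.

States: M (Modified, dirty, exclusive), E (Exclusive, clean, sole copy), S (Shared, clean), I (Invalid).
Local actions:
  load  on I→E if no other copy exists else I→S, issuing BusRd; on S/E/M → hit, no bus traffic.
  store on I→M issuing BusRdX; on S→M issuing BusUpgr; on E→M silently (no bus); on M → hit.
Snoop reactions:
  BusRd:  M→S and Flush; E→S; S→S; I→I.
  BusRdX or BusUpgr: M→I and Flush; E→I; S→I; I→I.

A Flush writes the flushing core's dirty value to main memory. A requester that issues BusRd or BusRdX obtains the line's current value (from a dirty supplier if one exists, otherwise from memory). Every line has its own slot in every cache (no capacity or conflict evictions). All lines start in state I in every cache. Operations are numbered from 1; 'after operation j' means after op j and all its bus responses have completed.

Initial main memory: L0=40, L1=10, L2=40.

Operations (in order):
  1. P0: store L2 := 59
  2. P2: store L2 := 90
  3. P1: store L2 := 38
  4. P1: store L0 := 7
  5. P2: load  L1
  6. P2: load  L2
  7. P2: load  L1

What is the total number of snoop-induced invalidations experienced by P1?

step 1: P0: store L2 := 59  ⟶  MII  (L2)  txn=BusRdX  M[L2]=40
step 2: P2: store L2 := 90  ⟶  IIM  (L2)  txn=BusRdX+Flush  M[L2]=59
step 3: P1: store L2 := 38  ⟶  IMI  (L2)  txn=BusRdX+Flush  M[L2]=90
step 4: P1: store L0 := 7  ⟶  IMI  (L0)  txn=BusRdX  M[L0]=40
step 5: P2: load  L1  ⟶  IIE  (L1)  txn=BusRd  M[L1]=10
step 6: P2: load  L2  ⟶  ISS  (L2)  txn=BusRd+Flush  M[L2]=38
step 7: P2: load  L1  ⟶  IIE  (L1)  txn=∅  M[L1]=10

invalidations = 0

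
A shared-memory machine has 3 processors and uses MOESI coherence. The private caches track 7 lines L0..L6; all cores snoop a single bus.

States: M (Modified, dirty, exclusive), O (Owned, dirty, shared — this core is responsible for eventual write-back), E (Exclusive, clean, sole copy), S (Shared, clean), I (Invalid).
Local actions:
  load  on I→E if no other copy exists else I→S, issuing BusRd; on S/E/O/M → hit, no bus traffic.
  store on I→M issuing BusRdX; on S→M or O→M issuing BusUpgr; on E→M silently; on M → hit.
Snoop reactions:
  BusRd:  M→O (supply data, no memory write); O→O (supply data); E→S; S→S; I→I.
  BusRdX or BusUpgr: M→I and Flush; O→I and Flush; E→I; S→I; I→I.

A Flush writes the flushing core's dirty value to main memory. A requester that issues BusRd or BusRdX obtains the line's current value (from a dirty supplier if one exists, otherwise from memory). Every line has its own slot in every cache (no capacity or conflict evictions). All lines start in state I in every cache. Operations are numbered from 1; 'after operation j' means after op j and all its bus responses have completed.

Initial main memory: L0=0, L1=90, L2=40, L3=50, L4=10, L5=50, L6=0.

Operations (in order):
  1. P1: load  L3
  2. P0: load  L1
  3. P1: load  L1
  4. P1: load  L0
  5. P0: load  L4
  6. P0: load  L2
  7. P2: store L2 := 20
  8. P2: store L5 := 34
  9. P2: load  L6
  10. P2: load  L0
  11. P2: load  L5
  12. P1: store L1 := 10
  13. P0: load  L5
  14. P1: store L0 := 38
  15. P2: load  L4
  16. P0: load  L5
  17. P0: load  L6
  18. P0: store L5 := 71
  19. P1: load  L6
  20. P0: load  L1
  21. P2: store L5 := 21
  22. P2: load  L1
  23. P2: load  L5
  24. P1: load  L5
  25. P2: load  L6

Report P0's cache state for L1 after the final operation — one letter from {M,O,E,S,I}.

state = S

  op1 P1: load  L3 → I/E/I on L3; bus BusRd; mem=50
  op2 P0: load  L1 → E/I/I on L1; bus BusRd; mem=90
  op3 P1: load  L1 → S/S/I on L1; bus BusRd; mem=90
  op4 P1: load  L0 → I/E/I on L0; bus BusRd; mem=0
  op5 P0: load  L4 → E/I/I on L4; bus BusRd; mem=10
  op6 P0: load  L2 → E/I/I on L2; bus BusRd; mem=40
  op7 P2: store L2 := 20 → I/I/M on L2; bus BusRdX; mem=40
  op8 P2: store L5 := 34 → I/I/M on L5; bus BusRdX; mem=50
  op9 P2: load  L6 → I/I/E on L6; bus BusRd; mem=0
  op10 P2: load  L0 → I/S/S on L0; bus BusRd; mem=0
  op11 P2: load  L5 → I/I/M on L5; bus (none); mem=50
  op12 P1: store L1 := 10 → I/M/I on L1; bus BusUpgr; mem=90
  op13 P0: load  L5 → S/I/O on L5; bus BusRd; mem=50
  op14 P1: store L0 := 38 → I/M/I on L0; bus BusUpgr; mem=0
  op15 P2: load  L4 → S/I/S on L4; bus BusRd; mem=10
  op16 P0: load  L5 → S/I/O on L5; bus (none); mem=50
  op17 P0: load  L6 → S/I/S on L6; bus BusRd; mem=0
  op18 P0: store L5 := 71 → M/I/I on L5; bus BusUpgr Flush; mem=34
  op19 P1: load  L6 → S/S/S on L6; bus BusRd; mem=0
  op20 P0: load  L1 → S/O/I on L1; bus BusRd; mem=90
  op21 P2: store L5 := 21 → I/I/M on L5; bus BusRdX Flush; mem=71
  op22 P2: load  L1 → S/O/S on L1; bus BusRd; mem=90
  op23 P2: load  L5 → I/I/M on L5; bus (none); mem=71
  op24 P1: load  L5 → I/S/O on L5; bus BusRd; mem=71
  op25 P2: load  L6 → S/S/S on L6; bus (none); mem=0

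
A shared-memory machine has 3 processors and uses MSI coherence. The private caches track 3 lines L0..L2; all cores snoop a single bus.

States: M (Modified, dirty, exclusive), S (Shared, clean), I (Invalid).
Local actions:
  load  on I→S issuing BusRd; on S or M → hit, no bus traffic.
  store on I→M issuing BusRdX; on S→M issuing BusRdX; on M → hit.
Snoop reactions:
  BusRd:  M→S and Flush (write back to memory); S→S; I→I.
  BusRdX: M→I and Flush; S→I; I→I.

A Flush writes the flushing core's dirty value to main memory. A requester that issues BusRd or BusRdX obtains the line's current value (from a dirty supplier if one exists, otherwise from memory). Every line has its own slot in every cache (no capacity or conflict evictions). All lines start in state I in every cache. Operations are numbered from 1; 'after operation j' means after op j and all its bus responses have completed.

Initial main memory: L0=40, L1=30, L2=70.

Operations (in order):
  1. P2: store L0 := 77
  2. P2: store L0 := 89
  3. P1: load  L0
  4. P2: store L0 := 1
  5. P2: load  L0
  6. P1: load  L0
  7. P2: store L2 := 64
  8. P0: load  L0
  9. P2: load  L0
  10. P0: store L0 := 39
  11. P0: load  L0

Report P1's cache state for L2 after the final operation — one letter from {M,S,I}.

step 1: P2: store L0 := 77  ⟶  IIM  (L0)  txn=BusRdX  M[L0]=40
step 2: P2: store L0 := 89  ⟶  IIM  (L0)  txn=∅  M[L0]=40
step 3: P1: load  L0  ⟶  ISS  (L0)  txn=BusRd+Flush  M[L0]=89
step 4: P2: store L0 := 1  ⟶  IIM  (L0)  txn=BusRdX  M[L0]=89
step 5: P2: load  L0  ⟶  IIM  (L0)  txn=∅  M[L0]=89
step 6: P1: load  L0  ⟶  ISS  (L0)  txn=BusRd+Flush  M[L0]=1
step 7: P2: store L2 := 64  ⟶  IIM  (L2)  txn=BusRdX  M[L2]=70
step 8: P0: load  L0  ⟶  SSS  (L0)  txn=BusRd  M[L0]=1
step 9: P2: load  L0  ⟶  SSS  (L0)  txn=∅  M[L0]=1
step 10: P0: store L0 := 39  ⟶  MII  (L0)  txn=BusRdX  M[L0]=1
step 11: P0: load  L0  ⟶  MII  (L0)  txn=∅  M[L0]=1

state = I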